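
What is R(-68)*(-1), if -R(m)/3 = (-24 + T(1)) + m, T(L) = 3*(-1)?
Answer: -285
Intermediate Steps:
T(L) = -3
R(m) = 81 - 3*m (R(m) = -3*((-24 - 3) + m) = -3*(-27 + m) = 81 - 3*m)
R(-68)*(-1) = (81 - 3*(-68))*(-1) = (81 + 204)*(-1) = 285*(-1) = -285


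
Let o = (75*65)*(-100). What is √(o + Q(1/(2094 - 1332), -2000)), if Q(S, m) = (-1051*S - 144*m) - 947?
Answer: I*√116389148730/762 ≈ 447.71*I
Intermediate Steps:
Q(S, m) = -947 - 1051*S - 144*m
o = -487500 (o = 4875*(-100) = -487500)
√(o + Q(1/(2094 - 1332), -2000)) = √(-487500 + (-947 - 1051/(2094 - 1332) - 144*(-2000))) = √(-487500 + (-947 - 1051/762 + 288000)) = √(-487500 + 218733335/762) = √(-152741665/762) = I*√116389148730/762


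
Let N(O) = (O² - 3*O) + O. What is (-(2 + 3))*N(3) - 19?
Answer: -34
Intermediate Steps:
N(O) = O² - 2*O
(-(2 + 3))*N(3) - 19 = (-(2 + 3))*(3*(-2 + 3)) - 19 = (-1*5)*(3*1) - 19 = -5*3 - 19 = -15 - 19 = -34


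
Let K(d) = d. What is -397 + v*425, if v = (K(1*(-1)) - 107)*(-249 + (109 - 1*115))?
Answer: 11704103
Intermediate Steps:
v = 27540 (v = (1*(-1) - 107)*(-249 + (109 - 1*115)) = (-1 - 107)*(-249 + (109 - 115)) = -108*(-249 - 6) = -108*(-255) = 27540)
-397 + v*425 = -397 + 27540*425 = -397 + 11704500 = 11704103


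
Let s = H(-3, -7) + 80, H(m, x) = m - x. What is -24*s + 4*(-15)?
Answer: -2076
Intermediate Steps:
s = 84 (s = (-3 - 1*(-7)) + 80 = (-3 + 7) + 80 = 4 + 80 = 84)
-24*s + 4*(-15) = -24*84 + 4*(-15) = -2016 - 60 = -2076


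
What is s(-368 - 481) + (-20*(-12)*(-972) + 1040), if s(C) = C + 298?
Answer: -232791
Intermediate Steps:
s(C) = 298 + C
s(-368 - 481) + (-20*(-12)*(-972) + 1040) = (298 + (-368 - 481)) + (-20*(-12)*(-972) + 1040) = (298 - 849) + (240*(-972) + 1040) = -551 + (-233280 + 1040) = -551 - 232240 = -232791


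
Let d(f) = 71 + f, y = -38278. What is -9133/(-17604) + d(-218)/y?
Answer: 176090381/336922956 ≈ 0.52264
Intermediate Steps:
-9133/(-17604) + d(-218)/y = -9133/(-17604) + (71 - 218)/(-38278) = -9133*(-1/17604) - 147*(-1/38278) = 9133/17604 + 147/38278 = 176090381/336922956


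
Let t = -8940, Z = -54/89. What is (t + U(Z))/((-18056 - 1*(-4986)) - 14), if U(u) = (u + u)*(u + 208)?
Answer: 18201801/25909591 ≈ 0.70251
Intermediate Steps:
Z = -54/89 (Z = -54*1/89 = -54/89 ≈ -0.60674)
U(u) = 2*u*(208 + u) (U(u) = (2*u)*(208 + u) = 2*u*(208 + u))
(t + U(Z))/((-18056 - 1*(-4986)) - 14) = (-8940 + 2*(-54/89)*(208 - 54/89))/((-18056 - 1*(-4986)) - 14) = (-8940 + 2*(-54/89)*(18458/89))/((-18056 + 4986) - 14) = (-8940 - 1993464/7921)/(-13070 - 14) = -72807204/7921/(-13084) = -72807204/7921*(-1/13084) = 18201801/25909591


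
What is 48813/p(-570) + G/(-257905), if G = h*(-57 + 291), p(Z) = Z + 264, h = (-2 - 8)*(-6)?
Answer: -839560867/5261262 ≈ -159.57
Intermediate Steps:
h = 60 (h = -10*(-6) = 60)
p(Z) = 264 + Z
G = 14040 (G = 60*(-57 + 291) = 60*234 = 14040)
48813/p(-570) + G/(-257905) = 48813/(264 - 570) + 14040/(-257905) = 48813/(-306) + 14040*(-1/257905) = 48813*(-1/306) - 2808/51581 = -16271/102 - 2808/51581 = -839560867/5261262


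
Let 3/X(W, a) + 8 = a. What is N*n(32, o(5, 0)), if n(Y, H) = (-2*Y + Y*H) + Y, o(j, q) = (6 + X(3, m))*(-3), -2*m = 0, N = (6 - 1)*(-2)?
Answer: 5720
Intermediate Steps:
N = -10 (N = 5*(-2) = -10)
m = 0 (m = -½*0 = 0)
X(W, a) = 3/(-8 + a)
o(j, q) = -135/8 (o(j, q) = (6 + 3/(-8 + 0))*(-3) = (6 + 3/(-8))*(-3) = (6 + 3*(-⅛))*(-3) = (6 - 3/8)*(-3) = (45/8)*(-3) = -135/8)
n(Y, H) = -Y + H*Y (n(Y, H) = (-2*Y + H*Y) + Y = -Y + H*Y)
N*n(32, o(5, 0)) = -320*(-1 - 135/8) = -320*(-143)/8 = -10*(-572) = 5720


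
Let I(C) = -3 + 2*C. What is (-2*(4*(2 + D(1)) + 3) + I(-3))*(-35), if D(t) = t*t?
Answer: 1365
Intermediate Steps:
D(t) = t²
(-2*(4*(2 + D(1)) + 3) + I(-3))*(-35) = (-2*(4*(2 + 1²) + 3) + (-3 + 2*(-3)))*(-35) = (-2*(4*(2 + 1) + 3) + (-3 - 6))*(-35) = (-2*(4*3 + 3) - 9)*(-35) = (-2*(12 + 3) - 9)*(-35) = (-2*15 - 9)*(-35) = (-30 - 9)*(-35) = -39*(-35) = 1365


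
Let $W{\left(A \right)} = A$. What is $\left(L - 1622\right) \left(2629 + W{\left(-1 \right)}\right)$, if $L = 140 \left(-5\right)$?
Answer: $-6102216$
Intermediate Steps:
$L = -700$
$\left(L - 1622\right) \left(2629 + W{\left(-1 \right)}\right) = \left(-700 - 1622\right) \left(2629 - 1\right) = \left(-2322\right) 2628 = -6102216$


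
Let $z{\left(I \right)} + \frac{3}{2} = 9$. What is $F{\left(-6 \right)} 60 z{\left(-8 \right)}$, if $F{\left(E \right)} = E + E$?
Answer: $-5400$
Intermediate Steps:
$z{\left(I \right)} = \frac{15}{2}$ ($z{\left(I \right)} = - \frac{3}{2} + 9 = \frac{15}{2}$)
$F{\left(E \right)} = 2 E$
$F{\left(-6 \right)} 60 z{\left(-8 \right)} = 2 \left(-6\right) 60 \cdot \frac{15}{2} = \left(-12\right) 60 \cdot \frac{15}{2} = \left(-720\right) \frac{15}{2} = -5400$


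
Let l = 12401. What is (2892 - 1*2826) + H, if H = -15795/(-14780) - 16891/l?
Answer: 2408630459/36657356 ≈ 65.707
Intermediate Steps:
H = -10755037/36657356 (H = -15795/(-14780) - 16891/12401 = -15795*(-1/14780) - 16891*1/12401 = 3159/2956 - 16891/12401 = -10755037/36657356 ≈ -0.29339)
(2892 - 1*2826) + H = (2892 - 1*2826) - 10755037/36657356 = (2892 - 2826) - 10755037/36657356 = 66 - 10755037/36657356 = 2408630459/36657356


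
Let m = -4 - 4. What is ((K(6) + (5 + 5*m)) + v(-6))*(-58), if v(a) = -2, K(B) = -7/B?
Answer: 6641/3 ≈ 2213.7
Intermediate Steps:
m = -8
((K(6) + (5 + 5*m)) + v(-6))*(-58) = ((-7/6 + (5 + 5*(-8))) - 2)*(-58) = ((-7*⅙ + (5 - 40)) - 2)*(-58) = ((-7/6 - 35) - 2)*(-58) = (-217/6 - 2)*(-58) = -229/6*(-58) = 6641/3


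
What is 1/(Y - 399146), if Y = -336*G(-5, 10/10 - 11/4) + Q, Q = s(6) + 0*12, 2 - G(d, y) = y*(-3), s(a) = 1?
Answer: -1/398053 ≈ -2.5122e-6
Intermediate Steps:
G(d, y) = 2 + 3*y (G(d, y) = 2 - y*(-3) = 2 - (-3)*y = 2 + 3*y)
Q = 1 (Q = 1 + 0*12 = 1 + 0 = 1)
Y = 1093 (Y = -336*(2 + 3*(10/10 - 11/4)) + 1 = -336*(2 + 3*(10*(1/10) - 11*1/4)) + 1 = -336*(2 + 3*(1 - 11/4)) + 1 = -336*(2 + 3*(-7/4)) + 1 = -336*(2 - 21/4) + 1 = -336*(-13/4) + 1 = 1092 + 1 = 1093)
1/(Y - 399146) = 1/(1093 - 399146) = 1/(-398053) = -1/398053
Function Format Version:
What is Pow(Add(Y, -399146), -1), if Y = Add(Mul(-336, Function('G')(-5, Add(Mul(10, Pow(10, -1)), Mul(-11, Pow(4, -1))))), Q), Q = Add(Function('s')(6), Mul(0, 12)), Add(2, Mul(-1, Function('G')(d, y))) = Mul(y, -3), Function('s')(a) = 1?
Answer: Rational(-1, 398053) ≈ -2.5122e-6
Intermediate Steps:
Function('G')(d, y) = Add(2, Mul(3, y)) (Function('G')(d, y) = Add(2, Mul(-1, Mul(y, -3))) = Add(2, Mul(-1, Mul(-3, y))) = Add(2, Mul(3, y)))
Q = 1 (Q = Add(1, Mul(0, 12)) = Add(1, 0) = 1)
Y = 1093 (Y = Add(Mul(-336, Add(2, Mul(3, Add(Mul(10, Pow(10, -1)), Mul(-11, Pow(4, -1)))))), 1) = Add(Mul(-336, Add(2, Mul(3, Add(Mul(10, Rational(1, 10)), Mul(-11, Rational(1, 4)))))), 1) = Add(Mul(-336, Add(2, Mul(3, Add(1, Rational(-11, 4))))), 1) = Add(Mul(-336, Add(2, Mul(3, Rational(-7, 4)))), 1) = Add(Mul(-336, Add(2, Rational(-21, 4))), 1) = Add(Mul(-336, Rational(-13, 4)), 1) = Add(1092, 1) = 1093)
Pow(Add(Y, -399146), -1) = Pow(Add(1093, -399146), -1) = Pow(-398053, -1) = Rational(-1, 398053)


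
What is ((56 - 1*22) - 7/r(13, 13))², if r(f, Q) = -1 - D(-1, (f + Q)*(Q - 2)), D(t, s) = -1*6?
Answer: 26569/25 ≈ 1062.8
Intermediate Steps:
D(t, s) = -6
r(f, Q) = 5 (r(f, Q) = -1 - 1*(-6) = -1 + 6 = 5)
((56 - 1*22) - 7/r(13, 13))² = ((56 - 1*22) - 7/5)² = ((56 - 22) - 7*⅕)² = (34 - 7/5)² = (163/5)² = 26569/25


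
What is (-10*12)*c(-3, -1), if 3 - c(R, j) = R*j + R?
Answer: -360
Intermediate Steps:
c(R, j) = 3 - R - R*j (c(R, j) = 3 - (R*j + R) = 3 - (R + R*j) = 3 + (-R - R*j) = 3 - R - R*j)
(-10*12)*c(-3, -1) = (-10*12)*(3 - 1*(-3) - 1*(-3)*(-1)) = -120*(3 + 3 - 3) = -120*3 = -360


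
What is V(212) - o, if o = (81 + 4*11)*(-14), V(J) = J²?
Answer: 46694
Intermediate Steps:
o = -1750 (o = (81 + 44)*(-14) = 125*(-14) = -1750)
V(212) - o = 212² - 1*(-1750) = 44944 + 1750 = 46694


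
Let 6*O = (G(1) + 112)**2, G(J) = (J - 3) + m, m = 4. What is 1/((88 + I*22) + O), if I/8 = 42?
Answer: 1/9646 ≈ 0.00010367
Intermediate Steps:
I = 336 (I = 8*42 = 336)
G(J) = 1 + J (G(J) = (J - 3) + 4 = (-3 + J) + 4 = 1 + J)
O = 2166 (O = ((1 + 1) + 112)**2/6 = (2 + 112)**2/6 = (1/6)*114**2 = (1/6)*12996 = 2166)
1/((88 + I*22) + O) = 1/((88 + 336*22) + 2166) = 1/((88 + 7392) + 2166) = 1/(7480 + 2166) = 1/9646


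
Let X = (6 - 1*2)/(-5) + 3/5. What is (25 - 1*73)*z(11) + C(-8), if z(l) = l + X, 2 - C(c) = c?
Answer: -2542/5 ≈ -508.40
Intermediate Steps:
C(c) = 2 - c
X = -1/5 (X = (6 - 2)*(-1/5) + 3*(1/5) = 4*(-1/5) + 3/5 = -4/5 + 3/5 = -1/5 ≈ -0.20000)
z(l) = -1/5 + l (z(l) = l - 1/5 = -1/5 + l)
(25 - 1*73)*z(11) + C(-8) = (25 - 1*73)*(-1/5 + 11) + (2 - 1*(-8)) = (25 - 73)*(54/5) + (2 + 8) = -48*54/5 + 10 = -2592/5 + 10 = -2542/5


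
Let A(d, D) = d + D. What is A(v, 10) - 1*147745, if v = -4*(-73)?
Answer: -147443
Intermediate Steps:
v = 292
A(d, D) = D + d
A(v, 10) - 1*147745 = (10 + 292) - 1*147745 = 302 - 147745 = -147443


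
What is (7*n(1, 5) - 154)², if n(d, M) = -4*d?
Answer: 33124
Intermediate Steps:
(7*n(1, 5) - 154)² = (7*(-4*1) - 154)² = (7*(-4) - 154)² = (-28 - 154)² = (-182)² = 33124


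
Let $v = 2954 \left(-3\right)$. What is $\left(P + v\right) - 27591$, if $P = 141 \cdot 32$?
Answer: $-31941$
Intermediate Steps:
$v = -8862$
$P = 4512$
$\left(P + v\right) - 27591 = \left(4512 - 8862\right) - 27591 = -4350 - 27591 = -31941$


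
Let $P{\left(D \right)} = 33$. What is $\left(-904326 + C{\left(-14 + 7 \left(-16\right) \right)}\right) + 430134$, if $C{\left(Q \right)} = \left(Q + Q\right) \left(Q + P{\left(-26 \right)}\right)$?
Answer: $-450756$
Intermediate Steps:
$C{\left(Q \right)} = 2 Q \left(33 + Q\right)$ ($C{\left(Q \right)} = \left(Q + Q\right) \left(Q + 33\right) = 2 Q \left(33 + Q\right)$)
$\left(-904326 + C{\left(-14 + 7 \left(-16\right) \right)}\right) + 430134 = \left(-904326 + 2 \left(-14 + 7 \left(-16\right)\right) \left(33 + \left(-14 + 7 \left(-16\right)\right)\right)\right) + 430134 = \left(-904326 + 2 \left(-14 - 112\right) \left(33 - 126\right)\right) + 430134 = \left(-904326 + 2 \left(-126\right) \left(33 - 126\right)\right) + 430134 = \left(-904326 + 2 \left(-126\right) \left(-93\right)\right) + 430134 = \left(-904326 + 23436\right) + 430134 = -880890 + 430134 = -450756$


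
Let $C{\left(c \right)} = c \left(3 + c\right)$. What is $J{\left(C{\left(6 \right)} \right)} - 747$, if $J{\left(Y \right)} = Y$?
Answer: $-693$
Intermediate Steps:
$J{\left(C{\left(6 \right)} \right)} - 747 = 6 \left(3 + 6\right) - 747 = 6 \cdot 9 - 747 = 54 - 747 = -693$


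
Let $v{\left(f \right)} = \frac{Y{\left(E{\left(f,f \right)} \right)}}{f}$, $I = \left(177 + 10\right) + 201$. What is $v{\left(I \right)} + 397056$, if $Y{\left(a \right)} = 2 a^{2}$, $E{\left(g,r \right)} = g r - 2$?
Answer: $\frac{11369961314}{97} \approx 1.1722 \cdot 10^{8}$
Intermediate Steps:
$I = 388$ ($I = 187 + 201 = 388$)
$E{\left(g,r \right)} = -2 + g r$
$v{\left(f \right)} = \frac{2 \left(-2 + f^{2}\right)^{2}}{f}$ ($v{\left(f \right)} = \frac{2 \left(-2 + f f\right)^{2}}{f} = \frac{2 \left(-2 + f^{2}\right)^{2}}{f}$)
$v{\left(I \right)} + 397056 = \frac{2 \left(-2 + 388^{2}\right)^{2}}{388} + 397056 = 2 \cdot \frac{1}{388} \left(-2 + 150544\right)^{2} + 397056 = 2 \cdot \frac{1}{388} \cdot 150542^{2} + 397056 = 2 \cdot \frac{1}{388} \cdot 22662893764 + 397056 = \frac{11331446882}{97} + 397056 = \frac{11369961314}{97}$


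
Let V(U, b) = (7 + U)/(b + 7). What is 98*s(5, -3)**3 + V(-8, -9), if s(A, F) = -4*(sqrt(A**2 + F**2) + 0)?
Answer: 1/2 - 213248*sqrt(34) ≈ -1.2434e+6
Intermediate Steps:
s(A, F) = -4*sqrt(A**2 + F**2)
V(U, b) = (7 + U)/(7 + b)
98*s(5, -3)**3 + V(-8, -9) = 98*(-4*sqrt(5**2 + (-3)**2))**3 + (7 - 8)/(7 - 9) = 98*(-4*sqrt(25 + 9))**3 - 1/(-2) = 98*(-4*sqrt(34))**3 - 1/2*(-1) = 98*(-2176*sqrt(34)) + 1/2 = -213248*sqrt(34) + 1/2 = 1/2 - 213248*sqrt(34)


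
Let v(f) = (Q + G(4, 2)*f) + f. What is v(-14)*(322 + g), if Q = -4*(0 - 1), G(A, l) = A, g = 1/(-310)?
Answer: -3294027/155 ≈ -21252.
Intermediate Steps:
g = -1/310 ≈ -0.0032258
Q = 4 (Q = -4*(-1) = 4)
v(f) = 4 + 5*f (v(f) = (4 + 4*f) + f = 4 + 5*f)
v(-14)*(322 + g) = (4 + 5*(-14))*(322 - 1/310) = (4 - 70)*(99819/310) = -66*99819/310 = -3294027/155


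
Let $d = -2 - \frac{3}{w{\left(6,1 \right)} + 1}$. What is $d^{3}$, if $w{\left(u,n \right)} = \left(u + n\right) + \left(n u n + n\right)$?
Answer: $- \frac{1331}{125} \approx -10.648$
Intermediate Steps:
$w{\left(u,n \right)} = u + 2 n + u n^{2}$ ($w{\left(u,n \right)} = \left(n + u\right) + \left(u n^{2} + n\right) = \left(n + u\right) + \left(n + u n^{2}\right) = u + 2 n + u n^{2}$)
$d = - \frac{11}{5}$ ($d = -2 - \frac{3}{\left(6 + 2 \cdot 1 + 6 \cdot 1^{2}\right) + 1} = -2 - \frac{3}{\left(6 + 2 + 6 \cdot 1\right) + 1} = -2 - \frac{3}{\left(6 + 2 + 6\right) + 1} = -2 - \frac{3}{14 + 1} = -2 - \frac{3}{15} = -2 - \frac{1}{5} = - \frac{11}{5} \approx -2.2$)
$d^{3} = \left(- \frac{11}{5}\right)^{3} = - \frac{1331}{125}$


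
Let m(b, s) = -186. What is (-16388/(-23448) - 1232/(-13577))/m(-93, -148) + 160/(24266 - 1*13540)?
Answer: 27329896651/2560994698572 ≈ 0.010672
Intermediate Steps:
(-16388/(-23448) - 1232/(-13577))/m(-93, -148) + 160/(24266 - 1*13540) = (-16388/(-23448) - 1232/(-13577))/(-186) + 160/(24266 - 1*13540) = (-16388*(-1/23448) - 1232*(-1/13577))*(-1/186) + 160/(24266 - 13540) = (4097/5862 + 1232/13577)*(-1/186) + 160/10726 = (62846953/79588374)*(-1/186) + 160*(1/10726) = -62846953/14803437564 + 80/5363 = 27329896651/2560994698572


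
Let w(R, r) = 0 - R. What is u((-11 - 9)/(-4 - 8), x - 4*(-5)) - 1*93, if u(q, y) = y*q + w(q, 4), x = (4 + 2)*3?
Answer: -94/3 ≈ -31.333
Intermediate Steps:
w(R, r) = -R
x = 18 (x = 6*3 = 18)
u(q, y) = -q + q*y (u(q, y) = y*q - q = q*y - q = -q + q*y)
u((-11 - 9)/(-4 - 8), x - 4*(-5)) - 1*93 = ((-11 - 9)/(-4 - 8))*(-1 + (18 - 4*(-5))) - 1*93 = (-20/(-12))*(-1 + (18 + 20)) - 93 = (-20*(-1/12))*(-1 + 38) - 93 = (5/3)*37 - 93 = 185/3 - 93 = -94/3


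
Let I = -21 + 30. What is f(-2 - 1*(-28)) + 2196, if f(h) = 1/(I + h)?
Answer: 76861/35 ≈ 2196.0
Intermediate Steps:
I = 9
f(h) = 1/(9 + h)
f(-2 - 1*(-28)) + 2196 = 1/(9 + (-2 - 1*(-28))) + 2196 = 1/(9 + (-2 + 28)) + 2196 = 1/(9 + 26) + 2196 = 1/35 + 2196 = 76861/35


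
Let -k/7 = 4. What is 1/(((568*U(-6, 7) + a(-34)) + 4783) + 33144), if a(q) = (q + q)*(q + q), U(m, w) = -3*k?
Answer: 1/90263 ≈ 1.1079e-5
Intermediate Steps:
k = -28 (k = -7*4 = -28)
U(m, w) = 84 (U(m, w) = -3*(-28) = 84)
a(q) = 4*q² (a(q) = (2*q)*(2*q) = 4*q²)
1/(((568*U(-6, 7) + a(-34)) + 4783) + 33144) = 1/(((568*84 + 4*(-34)²) + 4783) + 33144) = 1/(((47712 + 4*1156) + 4783) + 33144) = 1/(((47712 + 4624) + 4783) + 33144) = 1/((52336 + 4783) + 33144) = 1/(57119 + 33144) = 1/90263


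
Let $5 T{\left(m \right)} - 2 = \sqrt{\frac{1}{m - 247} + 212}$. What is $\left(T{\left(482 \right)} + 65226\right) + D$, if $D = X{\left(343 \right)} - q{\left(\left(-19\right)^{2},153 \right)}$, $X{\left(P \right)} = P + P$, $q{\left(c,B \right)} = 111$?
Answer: $\frac{329007}{5} + \frac{\sqrt{11707935}}{1175} \approx 65804.0$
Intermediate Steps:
$T{\left(m \right)} = \frac{2}{5} + \frac{\sqrt{212 + \frac{1}{-247 + m}}}{5}$ ($T{\left(m \right)} = \frac{2}{5} + \frac{\sqrt{\frac{1}{m - 247} + 212}}{5} = \frac{2}{5} + \frac{\sqrt{\frac{1}{-247 + m} + 212}}{5} = \frac{2}{5} + \frac{\sqrt{212 + \frac{1}{-247 + m}}}{5}$)
$X{\left(P \right)} = 2 P$
$D = 575$ ($D = 2 \cdot 343 - 111 = 686 - 111 = 575$)
$\left(T{\left(482 \right)} + 65226\right) + D = \left(\left(\frac{2}{5} + \frac{\sqrt{\frac{-52363 + 212 \cdot 482}{-247 + 482}}}{5}\right) + 65226\right) + 575 = \left(\left(\frac{2}{5} + \frac{\sqrt{\frac{-52363 + 102184}{235}}}{5}\right) + 65226\right) + 575 = \left(\left(\frac{2}{5} + \frac{\sqrt{\frac{1}{235} \cdot 49821}}{5}\right) + 65226\right) + 575 = \left(\left(\frac{2}{5} + \frac{\sqrt{\frac{49821}{235}}}{5}\right) + 65226\right) + 575 = \left(\left(\frac{2}{5} + \frac{\frac{1}{235} \sqrt{11707935}}{5}\right) + 65226\right) + 575 = \left(\left(\frac{2}{5} + \frac{\sqrt{11707935}}{1175}\right) + 65226\right) + 575 = \left(\frac{326132}{5} + \frac{\sqrt{11707935}}{1175}\right) + 575 = \frac{329007}{5} + \frac{\sqrt{11707935}}{1175}$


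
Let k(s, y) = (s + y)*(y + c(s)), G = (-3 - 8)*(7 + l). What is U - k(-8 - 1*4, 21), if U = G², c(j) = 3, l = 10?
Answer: 34753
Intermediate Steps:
G = -187 (G = (-3 - 8)*(7 + 10) = -11*17 = -187)
k(s, y) = (3 + y)*(s + y) (k(s, y) = (s + y)*(y + 3) = (s + y)*(3 + y) = (3 + y)*(s + y))
U = 34969 (U = (-187)² = 34969)
U - k(-8 - 1*4, 21) = 34969 - (21² + 3*(-8 - 1*4) + 3*21 + (-8 - 1*4)*21) = 34969 - (441 + 3*(-8 - 4) + 63 + (-8 - 4)*21) = 34969 - (441 + 3*(-12) + 63 - 12*21) = 34969 - (441 - 36 + 63 - 252) = 34969 - 1*216 = 34969 - 216 = 34753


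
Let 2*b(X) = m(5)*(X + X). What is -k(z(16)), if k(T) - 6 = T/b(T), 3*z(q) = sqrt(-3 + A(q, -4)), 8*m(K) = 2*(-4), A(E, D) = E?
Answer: -5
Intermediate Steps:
m(K) = -1 (m(K) = (2*(-4))/8 = (1/8)*(-8) = -1)
z(q) = sqrt(-3 + q)/3
b(X) = -X (b(X) = (-(X + X))/2 = (-2*X)/2 = -X)
k(T) = 5 (k(T) = 6 + T/((-T)) = 6 + T*(-1/T) = 6 - 1 = 5)
-k(z(16)) = -1*5 = -5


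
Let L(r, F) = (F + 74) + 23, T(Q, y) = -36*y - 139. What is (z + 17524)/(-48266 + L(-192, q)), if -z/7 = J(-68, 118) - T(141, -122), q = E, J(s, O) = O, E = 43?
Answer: -46469/48126 ≈ -0.96557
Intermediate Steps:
T(Q, y) = -139 - 36*y
q = 43
L(r, F) = 97 + F (L(r, F) = (74 + F) + 23 = 97 + F)
z = 28945 (z = -7*(118 - (-139 - 36*(-122))) = -7*(118 - (-139 + 4392)) = -7*(118 - 1*4253) = -7*(118 - 4253) = -7*(-4135) = 28945)
(z + 17524)/(-48266 + L(-192, q)) = (28945 + 17524)/(-48266 + (97 + 43)) = 46469/(-48266 + 140) = 46469/(-48126) = 46469*(-1/48126) = -46469/48126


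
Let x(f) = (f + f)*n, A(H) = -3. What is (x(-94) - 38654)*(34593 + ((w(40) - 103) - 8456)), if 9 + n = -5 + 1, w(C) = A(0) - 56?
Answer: -940554750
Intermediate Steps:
w(C) = -59 (w(C) = -3 - 56 = -59)
n = -13 (n = -9 + (-5 + 1) = -9 - 4 = -13)
x(f) = -26*f (x(f) = (f + f)*(-13) = (2*f)*(-13) = -26*f)
(x(-94) - 38654)*(34593 + ((w(40) - 103) - 8456)) = (-26*(-94) - 38654)*(34593 + ((-59 - 103) - 8456)) = (2444 - 38654)*(34593 + (-162 - 8456)) = -36210*(34593 - 8618) = -36210*25975 = -940554750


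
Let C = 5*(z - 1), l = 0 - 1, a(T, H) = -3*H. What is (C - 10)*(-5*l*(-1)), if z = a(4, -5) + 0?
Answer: -300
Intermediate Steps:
l = -1
z = 15 (z = -3*(-5) + 0 = 15 + 0 = 15)
C = 70 (C = 5*(15 - 1) = 5*14 = 70)
(C - 10)*(-5*l*(-1)) = (70 - 10)*(-5*(-1)*(-1)) = 60*(5*(-1)) = 60*(-5) = -300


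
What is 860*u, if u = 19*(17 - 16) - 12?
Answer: 6020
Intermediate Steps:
u = 7 (u = 19*1 - 12 = 19 - 12 = 7)
860*u = 860*7 = 6020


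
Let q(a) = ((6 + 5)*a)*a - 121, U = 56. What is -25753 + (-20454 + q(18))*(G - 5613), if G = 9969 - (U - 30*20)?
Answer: -83379653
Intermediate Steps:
G = 10513 (G = 9969 - (56 - 30*20) = 9969 - (56 - 600) = 9969 - 1*(-544) = 9969 + 544 = 10513)
q(a) = -121 + 11*a**2 (q(a) = (11*a)*a - 121 = 11*a**2 - 121 = -121 + 11*a**2)
-25753 + (-20454 + q(18))*(G - 5613) = -25753 + (-20454 + (-121 + 11*18**2))*(10513 - 5613) = -25753 + (-20454 + (-121 + 11*324))*4900 = -25753 + (-20454 + (-121 + 3564))*4900 = -25753 + (-20454 + 3443)*4900 = -25753 - 17011*4900 = -25753 - 83353900 = -83379653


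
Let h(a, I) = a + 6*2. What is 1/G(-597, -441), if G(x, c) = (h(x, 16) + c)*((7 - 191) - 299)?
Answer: 1/495558 ≈ 2.0179e-6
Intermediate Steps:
h(a, I) = 12 + a (h(a, I) = a + 12 = 12 + a)
G(x, c) = -5796 - 483*c - 483*x (G(x, c) = ((12 + x) + c)*((7 - 191) - 299) = (12 + c + x)*(-184 - 299) = (12 + c + x)*(-483) = -5796 - 483*c - 483*x)
1/G(-597, -441) = 1/(-5796 - 483*(-441) - 483*(-597)) = 1/(-5796 + 213003 + 288351) = 1/495558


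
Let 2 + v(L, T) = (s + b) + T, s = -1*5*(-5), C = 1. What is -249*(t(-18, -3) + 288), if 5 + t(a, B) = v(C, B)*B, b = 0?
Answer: -55527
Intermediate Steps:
s = 25 (s = -5*(-5) = 25)
v(L, T) = 23 + T (v(L, T) = -2 + ((25 + 0) + T) = -2 + (25 + T) = 23 + T)
t(a, B) = -5 + B*(23 + B) (t(a, B) = -5 + (23 + B)*B = -5 + B*(23 + B))
-249*(t(-18, -3) + 288) = -249*((-5 - 3*(23 - 3)) + 288) = -249*((-5 - 3*20) + 288) = -249*((-5 - 60) + 288) = -249*(-65 + 288) = -249*223 = -55527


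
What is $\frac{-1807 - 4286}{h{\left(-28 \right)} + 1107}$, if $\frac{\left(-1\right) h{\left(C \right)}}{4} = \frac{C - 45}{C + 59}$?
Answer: $- \frac{188883}{34609} \approx -5.4576$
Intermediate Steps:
$h{\left(C \right)} = - \frac{4 \left(-45 + C\right)}{59 + C}$ ($h{\left(C \right)} = - 4 \frac{C - 45}{C + 59} = - 4 \frac{-45 + C}{59 + C} = - \frac{4 \left(-45 + C\right)}{59 + C}$)
$\frac{-1807 - 4286}{h{\left(-28 \right)} + 1107} = \frac{-1807 - 4286}{\frac{4 \left(45 - -28\right)}{59 - 28} + 1107} = - \frac{6093}{\frac{4 \left(45 + 28\right)}{31} + 1107} = - \frac{6093}{4 \cdot \frac{1}{31} \cdot 73 + 1107} = - \frac{6093}{\frac{292}{31} + 1107} = - \frac{6093}{\frac{34609}{31}} = \left(-6093\right) \frac{31}{34609} = - \frac{188883}{34609}$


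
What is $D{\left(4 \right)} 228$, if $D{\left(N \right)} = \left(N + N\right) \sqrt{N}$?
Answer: $3648$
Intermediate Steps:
$D{\left(N \right)} = 2 N^{\frac{3}{2}}$ ($D{\left(N \right)} = 2 N \sqrt{N} = 2 N^{\frac{3}{2}}$)
$D{\left(4 \right)} 228 = 2 \cdot 4^{\frac{3}{2}} \cdot 228 = 2 \cdot 8 \cdot 228 = 16 \cdot 228 = 3648$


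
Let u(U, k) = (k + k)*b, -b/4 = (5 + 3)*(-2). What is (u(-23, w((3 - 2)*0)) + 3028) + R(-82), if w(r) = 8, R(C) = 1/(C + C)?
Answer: 664527/164 ≈ 4052.0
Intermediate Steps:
b = 64 (b = -4*(5 + 3)*(-2) = -32*(-2) = -4*(-16) = 64)
R(C) = 1/(2*C)
u(U, k) = 128*k (u(U, k) = (k + k)*64 = (2*k)*64 = 128*k)
(u(-23, w((3 - 2)*0)) + 3028) + R(-82) = (128*8 + 3028) + (1/2)/(-82) = (1024 + 3028) + (1/2)*(-1/82) = 4052 - 1/164 = 664527/164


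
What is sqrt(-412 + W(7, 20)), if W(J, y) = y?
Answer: 14*I*sqrt(2) ≈ 19.799*I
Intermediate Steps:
sqrt(-412 + W(7, 20)) = sqrt(-412 + 20) = sqrt(-392) = 14*I*sqrt(2)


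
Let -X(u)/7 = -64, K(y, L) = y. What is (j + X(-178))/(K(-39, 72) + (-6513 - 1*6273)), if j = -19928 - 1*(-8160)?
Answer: 2264/2565 ≈ 0.88265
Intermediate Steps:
X(u) = 448 (X(u) = -7*(-64) = 448)
j = -11768 (j = -19928 + 8160 = -11768)
(j + X(-178))/(K(-39, 72) + (-6513 - 1*6273)) = (-11768 + 448)/(-39 + (-6513 - 1*6273)) = -11320/(-39 + (-6513 - 6273)) = -11320/(-39 - 12786) = -11320/(-12825) = -11320*(-1/12825) = 2264/2565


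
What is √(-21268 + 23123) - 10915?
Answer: -10915 + √1855 ≈ -10872.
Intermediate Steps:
√(-21268 + 23123) - 10915 = √1855 - 10915 = -10915 + √1855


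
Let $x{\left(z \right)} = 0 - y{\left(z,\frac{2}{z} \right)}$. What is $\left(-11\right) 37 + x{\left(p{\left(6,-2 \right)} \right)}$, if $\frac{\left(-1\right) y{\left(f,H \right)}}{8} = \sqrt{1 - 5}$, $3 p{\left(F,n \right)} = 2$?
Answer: $-407 + 16 i \approx -407.0 + 16.0 i$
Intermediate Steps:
$p{\left(F,n \right)} = \frac{2}{3}$ ($p{\left(F,n \right)} = \frac{1}{3} \cdot 2 = \frac{2}{3}$)
$y{\left(f,H \right)} = - 16 i$ ($y{\left(f,H \right)} = - 8 \sqrt{1 - 5} = - 8 \sqrt{-4} = - 8 \cdot 2 i = - 16 i$)
$x{\left(z \right)} = 16 i$ ($x{\left(z \right)} = 0 - - 16 i = 0 + 16 i = 16 i$)
$\left(-11\right) 37 + x{\left(p{\left(6,-2 \right)} \right)} = \left(-11\right) 37 + 16 i = -407 + 16 i$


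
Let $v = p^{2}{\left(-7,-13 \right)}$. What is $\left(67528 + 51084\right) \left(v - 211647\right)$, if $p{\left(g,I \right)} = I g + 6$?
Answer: $-23987853656$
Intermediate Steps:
$p{\left(g,I \right)} = 6 + I g$
$v = 9409$ ($v = \left(6 - -91\right)^{2} = \left(6 + 91\right)^{2} = 97^{2} = 9409$)
$\left(67528 + 51084\right) \left(v - 211647\right) = \left(67528 + 51084\right) \left(9409 - 211647\right) = 118612 \left(-202238\right) = -23987853656$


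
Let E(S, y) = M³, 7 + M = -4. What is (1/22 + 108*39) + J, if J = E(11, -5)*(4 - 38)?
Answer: 1088253/22 ≈ 49466.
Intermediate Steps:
M = -11 (M = -7 - 4 = -11)
E(S, y) = -1331 (E(S, y) = (-11)³ = -1331)
J = 45254 (J = -1331*(4 - 38) = -1331*(-34) = 45254)
(1/22 + 108*39) + J = (1/22 + 108*39) + 45254 = (1/22 + 4212) + 45254 = 92665/22 + 45254 = 1088253/22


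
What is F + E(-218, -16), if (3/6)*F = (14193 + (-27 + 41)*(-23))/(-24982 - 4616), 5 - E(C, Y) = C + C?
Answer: 6512488/14799 ≈ 440.06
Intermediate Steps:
E(C, Y) = 5 - 2*C (E(C, Y) = 5 - (C + C) = 5 - 2*C)
F = -13871/14799 (F = 2*((14193 + (-27 + 41)*(-23))/(-24982 - 4616)) = 2*((14193 + 14*(-23))/(-29598)) = 2*((14193 - 322)*(-1/29598)) = 2*(13871*(-1/29598)) = 2*(-13871/29598) = -13871/14799 ≈ -0.93729)
F + E(-218, -16) = -13871/14799 + (5 - 2*(-218)) = -13871/14799 + (5 + 436) = -13871/14799 + 441 = 6512488/14799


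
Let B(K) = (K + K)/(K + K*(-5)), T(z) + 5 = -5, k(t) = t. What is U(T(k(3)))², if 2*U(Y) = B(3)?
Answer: 1/16 ≈ 0.062500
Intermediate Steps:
T(z) = -10 (T(z) = -5 - 5 = -10)
B(K) = -½ (B(K) = (2*K)/(K - 5*K) = (2*K)/((-4*K)) = (2*K)*(-1/(4*K)) = -½)
U(Y) = -¼ (U(Y) = (½)*(-½) = -¼)
U(T(k(3)))² = (-¼)² = 1/16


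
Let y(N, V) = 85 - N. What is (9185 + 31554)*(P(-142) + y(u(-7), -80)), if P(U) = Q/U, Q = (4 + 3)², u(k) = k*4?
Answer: 651701783/142 ≈ 4.5894e+6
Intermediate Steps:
u(k) = 4*k
Q = 49 (Q = 7² = 49)
P(U) = 49/U
(9185 + 31554)*(P(-142) + y(u(-7), -80)) = (9185 + 31554)*(49/(-142) + (85 - 4*(-7))) = 40739*(49*(-1/142) + (85 - 1*(-28))) = 40739*(-49/142 + (85 + 28)) = 40739*(-49/142 + 113) = 40739*(15997/142) = 651701783/142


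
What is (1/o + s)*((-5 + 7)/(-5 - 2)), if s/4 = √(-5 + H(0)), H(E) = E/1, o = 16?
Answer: -1/56 - 8*I*√5/7 ≈ -0.017857 - 2.5555*I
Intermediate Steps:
H(E) = E (H(E) = E*1 = E)
s = 4*I*√5 (s = 4*√(-5 + 0) = 4*√(-5) = 4*(I*√5) = 4*I*√5 ≈ 8.9443*I)
(1/o + s)*((-5 + 7)/(-5 - 2)) = (1/16 + 4*I*√5)*((-5 + 7)/(-5 - 2)) = (1/16 + 4*I*√5)*(2/(-7)) = (1/16 + 4*I*√5)*(2*(-⅐)) = (1/16 + 4*I*√5)*(-2/7) = -1/56 - 8*I*√5/7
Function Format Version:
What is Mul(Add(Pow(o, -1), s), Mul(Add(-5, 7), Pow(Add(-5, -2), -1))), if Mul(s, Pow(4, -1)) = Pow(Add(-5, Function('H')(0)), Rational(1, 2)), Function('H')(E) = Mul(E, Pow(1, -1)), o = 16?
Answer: Add(Rational(-1, 56), Mul(Rational(-8, 7), I, Pow(5, Rational(1, 2)))) ≈ Add(-0.017857, Mul(-2.5555, I))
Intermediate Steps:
Function('H')(E) = E (Function('H')(E) = Mul(E, 1) = E)
s = Mul(4, I, Pow(5, Rational(1, 2))) (s = Mul(4, Pow(Add(-5, 0), Rational(1, 2))) = Mul(4, Pow(-5, Rational(1, 2))) = Mul(4, Mul(I, Pow(5, Rational(1, 2)))) = Mul(4, I, Pow(5, Rational(1, 2))) ≈ Mul(8.9443, I))
Mul(Add(Pow(o, -1), s), Mul(Add(-5, 7), Pow(Add(-5, -2), -1))) = Mul(Add(Pow(16, -1), Mul(4, I, Pow(5, Rational(1, 2)))), Mul(Add(-5, 7), Pow(Add(-5, -2), -1))) = Mul(Add(Rational(1, 16), Mul(4, I, Pow(5, Rational(1, 2)))), Mul(2, Pow(-7, -1))) = Mul(Add(Rational(1, 16), Mul(4, I, Pow(5, Rational(1, 2)))), Mul(2, Rational(-1, 7))) = Mul(Add(Rational(1, 16), Mul(4, I, Pow(5, Rational(1, 2)))), Rational(-2, 7)) = Add(Rational(-1, 56), Mul(Rational(-8, 7), I, Pow(5, Rational(1, 2))))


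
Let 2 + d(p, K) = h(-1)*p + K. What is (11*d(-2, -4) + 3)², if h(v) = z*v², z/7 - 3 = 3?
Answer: 974169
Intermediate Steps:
z = 42 (z = 21 + 7*3 = 21 + 21 = 42)
h(v) = 42*v²
d(p, K) = -2 + K + 42*p (d(p, K) = -2 + ((42*(-1)²)*p + K) = -2 + ((42*1)*p + K) = -2 + (42*p + K) = -2 + (K + 42*p) = -2 + K + 42*p)
(11*d(-2, -4) + 3)² = (11*(-2 - 4 + 42*(-2)) + 3)² = (11*(-2 - 4 - 84) + 3)² = (11*(-90) + 3)² = (-990 + 3)² = (-987)² = 974169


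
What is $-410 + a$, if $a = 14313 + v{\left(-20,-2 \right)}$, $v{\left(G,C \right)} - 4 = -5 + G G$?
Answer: $14302$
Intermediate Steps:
$v{\left(G,C \right)} = -1 + G^{2}$ ($v{\left(G,C \right)} = 4 + \left(-5 + G G\right) = 4 + \left(-5 + G^{2}\right) = -1 + G^{2}$)
$a = 14712$ ($a = 14313 - \left(1 - \left(-20\right)^{2}\right) = 14313 + \left(-1 + 400\right) = 14313 + 399 = 14712$)
$-410 + a = -410 + 14712 = 14302$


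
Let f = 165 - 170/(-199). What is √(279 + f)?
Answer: √17616674/199 ≈ 21.092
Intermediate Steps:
f = 33005/199 (f = 165 - 170*(-1)/199 = 165 - 1*(-170/199) = 165 + 170/199 = 33005/199 ≈ 165.85)
√(279 + f) = √(279 + 33005/199) = √(88526/199) = √17616674/199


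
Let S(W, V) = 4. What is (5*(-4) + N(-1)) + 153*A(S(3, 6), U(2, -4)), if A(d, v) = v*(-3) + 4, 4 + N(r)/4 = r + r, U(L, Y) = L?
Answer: -350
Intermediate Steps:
N(r) = -16 + 8*r (N(r) = -16 + 4*(r + r) = -16 + 4*(2*r) = -16 + 8*r)
A(d, v) = 4 - 3*v (A(d, v) = -3*v + 4 = 4 - 3*v)
(5*(-4) + N(-1)) + 153*A(S(3, 6), U(2, -4)) = (5*(-4) + (-16 + 8*(-1))) + 153*(4 - 3*2) = (-20 + (-16 - 8)) + 153*(4 - 6) = (-20 - 24) + 153*(-2) = -44 - 306 = -350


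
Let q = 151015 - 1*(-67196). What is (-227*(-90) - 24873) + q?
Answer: 213768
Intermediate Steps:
q = 218211 (q = 151015 + 67196 = 218211)
(-227*(-90) - 24873) + q = (-227*(-90) - 24873) + 218211 = (20430 - 24873) + 218211 = -4443 + 218211 = 213768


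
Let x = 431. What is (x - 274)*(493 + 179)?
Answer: 105504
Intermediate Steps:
(x - 274)*(493 + 179) = (431 - 274)*(493 + 179) = 157*672 = 105504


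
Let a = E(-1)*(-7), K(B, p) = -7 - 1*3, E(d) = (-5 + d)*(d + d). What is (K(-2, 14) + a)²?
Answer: 8836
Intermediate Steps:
E(d) = 2*d*(-5 + d) (E(d) = (-5 + d)*(2*d) = 2*d*(-5 + d))
K(B, p) = -10 (K(B, p) = -7 - 3 = -10)
a = -84 (a = (2*(-1)*(-5 - 1))*(-7) = (2*(-1)*(-6))*(-7) = 12*(-7) = -84)
(K(-2, 14) + a)² = (-10 - 84)² = (-94)² = 8836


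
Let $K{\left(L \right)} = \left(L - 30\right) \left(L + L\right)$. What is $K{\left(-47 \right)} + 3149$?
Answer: $10387$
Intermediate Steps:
$K{\left(L \right)} = 2 L \left(-30 + L\right)$ ($K{\left(L \right)} = \left(-30 + L\right) 2 L = 2 L \left(-30 + L\right)$)
$K{\left(-47 \right)} + 3149 = 2 \left(-47\right) \left(-30 - 47\right) + 3149 = 2 \left(-47\right) \left(-77\right) + 3149 = 7238 + 3149 = 10387$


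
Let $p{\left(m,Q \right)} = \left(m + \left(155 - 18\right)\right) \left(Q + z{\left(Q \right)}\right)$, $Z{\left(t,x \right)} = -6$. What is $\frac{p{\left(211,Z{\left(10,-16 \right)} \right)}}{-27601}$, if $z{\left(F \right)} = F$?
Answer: $\frac{4176}{27601} \approx 0.1513$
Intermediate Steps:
$p{\left(m,Q \right)} = 2 Q \left(137 + m\right)$ ($p{\left(m,Q \right)} = \left(m + \left(155 - 18\right)\right) \left(Q + Q\right) = \left(m + \left(155 - 18\right)\right) 2 Q = \left(m + 137\right) 2 Q = \left(137 + m\right) 2 Q = 2 Q \left(137 + m\right)$)
$\frac{p{\left(211,Z{\left(10,-16 \right)} \right)}}{-27601} = \frac{2 \left(-6\right) \left(137 + 211\right)}{-27601} = 2 \left(-6\right) 348 \left(- \frac{1}{27601}\right) = \left(-4176\right) \left(- \frac{1}{27601}\right) = \frac{4176}{27601}$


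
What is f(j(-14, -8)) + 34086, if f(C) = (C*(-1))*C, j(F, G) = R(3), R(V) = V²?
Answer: 34005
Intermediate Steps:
j(F, G) = 9 (j(F, G) = 3² = 9)
f(C) = -C² (f(C) = (-C)*C = -C²)
f(j(-14, -8)) + 34086 = -1*9² + 34086 = -1*81 + 34086 = -81 + 34086 = 34005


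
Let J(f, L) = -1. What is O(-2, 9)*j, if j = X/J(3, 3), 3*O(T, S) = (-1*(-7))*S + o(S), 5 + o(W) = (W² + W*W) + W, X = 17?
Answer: -3893/3 ≈ -1297.7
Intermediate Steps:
o(W) = -5 + W + 2*W² (o(W) = -5 + ((W² + W*W) + W) = -5 + ((W² + W²) + W) = -5 + (2*W² + W) = -5 + (W + 2*W²) = -5 + W + 2*W²)
O(T, S) = -5/3 + 2*S²/3 + 8*S/3 (O(T, S) = ((-1*(-7))*S + (-5 + S + 2*S²))/3 = (7*S + (-5 + S + 2*S²))/3 = (-5 + 2*S² + 8*S)/3 = -5/3 + 2*S²/3 + 8*S/3)
j = -17 (j = 17/(-1) = 17*(-1) = -17)
O(-2, 9)*j = (-5/3 + (⅔)*9² + (8/3)*9)*(-17) = (-5/3 + (⅔)*81 + 24)*(-17) = (-5/3 + 54 + 24)*(-17) = (229/3)*(-17) = -3893/3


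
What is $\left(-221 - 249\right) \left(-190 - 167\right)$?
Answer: $167790$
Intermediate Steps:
$\left(-221 - 249\right) \left(-190 - 167\right) = \left(-470\right) \left(-357\right) = 167790$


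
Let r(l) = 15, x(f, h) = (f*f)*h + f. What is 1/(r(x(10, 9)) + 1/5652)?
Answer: 5652/84781 ≈ 0.066666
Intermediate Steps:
x(f, h) = f + h*f**2 (x(f, h) = f**2*h + f = h*f**2 + f = f + h*f**2)
1/(r(x(10, 9)) + 1/5652) = 1/(15 + 1/5652) = 1/(84781/5652) = 5652/84781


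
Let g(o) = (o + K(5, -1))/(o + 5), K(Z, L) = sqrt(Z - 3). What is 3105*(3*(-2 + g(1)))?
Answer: -34155/2 + 3105*sqrt(2)/2 ≈ -14882.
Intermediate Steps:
K(Z, L) = sqrt(-3 + Z)
g(o) = (o + sqrt(2))/(5 + o) (g(o) = (o + sqrt(-3 + 5))/(o + 5) = (o + sqrt(2))/(5 + o))
3105*(3*(-2 + g(1))) = 3105*(3*(-2 + (1 + sqrt(2))/(5 + 1))) = 3105*(3*(-2 + (1 + sqrt(2))/6)) = 3105*(3*(-2 + (1/6 + sqrt(2)/6))) = 3105*(3*(-11/6 + sqrt(2)/6)) = 3105*(-11/2 + sqrt(2)/2) = -34155/2 + 3105*sqrt(2)/2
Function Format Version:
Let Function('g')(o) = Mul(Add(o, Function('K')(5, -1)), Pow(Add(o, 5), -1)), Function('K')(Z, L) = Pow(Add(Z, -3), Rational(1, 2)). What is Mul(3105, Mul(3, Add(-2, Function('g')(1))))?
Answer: Add(Rational(-34155, 2), Mul(Rational(3105, 2), Pow(2, Rational(1, 2)))) ≈ -14882.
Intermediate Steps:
Function('K')(Z, L) = Pow(Add(-3, Z), Rational(1, 2))
Function('g')(o) = Mul(Pow(Add(5, o), -1), Add(o, Pow(2, Rational(1, 2)))) (Function('g')(o) = Mul(Add(o, Pow(Add(-3, 5), Rational(1, 2))), Pow(Add(o, 5), -1)) = Mul(Add(o, Pow(2, Rational(1, 2))), Pow(Add(5, o), -1)) = Mul(Pow(Add(5, o), -1), Add(o, Pow(2, Rational(1, 2)))))
Mul(3105, Mul(3, Add(-2, Function('g')(1)))) = Mul(3105, Mul(3, Add(-2, Mul(Pow(Add(5, 1), -1), Add(1, Pow(2, Rational(1, 2))))))) = Mul(3105, Mul(3, Add(-2, Mul(Pow(6, -1), Add(1, Pow(2, Rational(1, 2))))))) = Mul(3105, Mul(3, Add(-2, Mul(Rational(1, 6), Add(1, Pow(2, Rational(1, 2))))))) = Mul(3105, Mul(3, Add(-2, Add(Rational(1, 6), Mul(Rational(1, 6), Pow(2, Rational(1, 2))))))) = Mul(3105, Mul(3, Add(Rational(-11, 6), Mul(Rational(1, 6), Pow(2, Rational(1, 2)))))) = Mul(3105, Add(Rational(-11, 2), Mul(Rational(1, 2), Pow(2, Rational(1, 2))))) = Add(Rational(-34155, 2), Mul(Rational(3105, 2), Pow(2, Rational(1, 2))))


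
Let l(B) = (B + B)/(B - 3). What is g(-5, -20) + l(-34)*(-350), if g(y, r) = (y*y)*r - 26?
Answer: -43262/37 ≈ -1169.2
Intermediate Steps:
l(B) = 2*B/(-3 + B) (l(B) = (2*B)/(-3 + B) = 2*B/(-3 + B))
g(y, r) = -26 + r*y² (g(y, r) = y²*r - 26 = r*y² - 26 = -26 + r*y²)
g(-5, -20) + l(-34)*(-350) = (-26 - 20*(-5)²) + (2*(-34)/(-3 - 34))*(-350) = (-26 - 20*25) + (2*(-34)/(-37))*(-350) = (-26 - 500) + (2*(-34)*(-1/37))*(-350) = -526 + (68/37)*(-350) = -526 - 23800/37 = -43262/37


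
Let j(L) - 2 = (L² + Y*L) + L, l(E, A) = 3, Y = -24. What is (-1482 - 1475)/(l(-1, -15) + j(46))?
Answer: -2957/1063 ≈ -2.7817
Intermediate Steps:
j(L) = 2 + L² - 23*L (j(L) = 2 + ((L² - 24*L) + L) = 2 + (L² - 23*L) = 2 + L² - 23*L)
(-1482 - 1475)/(l(-1, -15) + j(46)) = (-1482 - 1475)/(3 + (2 + 46² - 23*46)) = -2957/(3 + (2 + 2116 - 1058)) = -2957/(3 + 1060) = -2957/1063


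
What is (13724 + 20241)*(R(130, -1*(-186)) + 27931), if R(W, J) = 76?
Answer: 951257755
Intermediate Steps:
(13724 + 20241)*(R(130, -1*(-186)) + 27931) = (13724 + 20241)*(76 + 27931) = 33965*28007 = 951257755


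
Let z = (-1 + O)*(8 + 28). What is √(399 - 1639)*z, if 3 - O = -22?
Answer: 1728*I*√310 ≈ 30425.0*I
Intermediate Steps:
O = 25 (O = 3 - 1*(-22) = 3 + 22 = 25)
z = 864 (z = (-1 + 25)*(8 + 28) = 24*36 = 864)
√(399 - 1639)*z = √(399 - 1639)*864 = √(-1240)*864 = (2*I*√310)*864 = 1728*I*√310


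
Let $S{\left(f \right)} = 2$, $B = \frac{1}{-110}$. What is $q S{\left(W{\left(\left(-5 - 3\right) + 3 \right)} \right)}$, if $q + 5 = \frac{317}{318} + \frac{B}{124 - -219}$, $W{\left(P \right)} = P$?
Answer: $- \frac{24015304}{2999535} \approx -8.0063$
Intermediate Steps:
$B = - \frac{1}{110} \approx -0.0090909$
$q = - \frac{12007652}{2999535}$ ($q = -5 + \left(\frac{317}{318} - \frac{1}{110 \left(124 - -219\right)}\right) = -5 + \left(317 \cdot \frac{1}{318} - \frac{1}{110 \left(124 + 219\right)}\right) = -5 + \left(\frac{317}{318} - \frac{1}{110 \cdot 343}\right) = -5 + \left(\frac{317}{318} - \frac{1}{37730}\right) = -5 + \frac{2990023}{2999535} = - \frac{12007652}{2999535} \approx -4.0032$)
$q S{\left(W{\left(\left(-5 - 3\right) + 3 \right)} \right)} = \left(- \frac{12007652}{2999535}\right) 2 = - \frac{24015304}{2999535}$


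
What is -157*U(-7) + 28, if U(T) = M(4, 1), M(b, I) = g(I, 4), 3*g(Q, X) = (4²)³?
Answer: -642988/3 ≈ -2.1433e+5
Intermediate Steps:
g(Q, X) = 4096/3 (g(Q, X) = (4²)³/3 = (⅓)*16³ = (⅓)*4096 = 4096/3)
M(b, I) = 4096/3
U(T) = 4096/3
-157*U(-7) + 28 = -157*4096/3 + 28 = -643072/3 + 28 = -642988/3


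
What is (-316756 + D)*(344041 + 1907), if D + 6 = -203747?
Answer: -180069047532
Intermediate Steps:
D = -203753 (D = -6 - 203747 = -203753)
(-316756 + D)*(344041 + 1907) = (-316756 - 203753)*(344041 + 1907) = -520509*345948 = -180069047532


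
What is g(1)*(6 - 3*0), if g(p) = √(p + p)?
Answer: 6*√2 ≈ 8.4853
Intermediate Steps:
g(p) = √2*√p (g(p) = √(2*p) = √2*√p)
g(1)*(6 - 3*0) = (√2*√1)*(6 - 3*0) = (√2*1)*(6 + 0) = √2*6 = 6*√2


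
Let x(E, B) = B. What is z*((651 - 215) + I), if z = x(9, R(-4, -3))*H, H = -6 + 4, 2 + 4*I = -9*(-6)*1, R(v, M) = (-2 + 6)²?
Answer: -14368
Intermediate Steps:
R(v, M) = 16 (R(v, M) = 4² = 16)
I = 13 (I = -½ + (-9*(-6)*1)/4 = -½ + (54*1)/4 = -½ + (¼)*54 = -½ + 27/2 = 13)
H = -2
z = -32 (z = 16*(-2) = -32)
z*((651 - 215) + I) = -32*((651 - 215) + 13) = -32*(436 + 13) = -32*449 = -14368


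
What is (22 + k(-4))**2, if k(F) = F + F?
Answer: 196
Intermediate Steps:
k(F) = 2*F
(22 + k(-4))**2 = (22 + 2*(-4))**2 = (22 - 8)**2 = 14**2 = 196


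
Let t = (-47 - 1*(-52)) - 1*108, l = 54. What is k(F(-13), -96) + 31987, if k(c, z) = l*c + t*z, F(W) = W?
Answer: 41173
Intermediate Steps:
t = -103 (t = (-47 + 52) - 108 = 5 - 108 = -103)
k(c, z) = -103*z + 54*c (k(c, z) = 54*c - 103*z = -103*z + 54*c)
k(F(-13), -96) + 31987 = (-103*(-96) + 54*(-13)) + 31987 = (9888 - 702) + 31987 = 9186 + 31987 = 41173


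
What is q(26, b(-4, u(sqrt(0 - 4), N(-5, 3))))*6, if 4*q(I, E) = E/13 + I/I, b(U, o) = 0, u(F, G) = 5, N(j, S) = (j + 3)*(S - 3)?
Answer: 3/2 ≈ 1.5000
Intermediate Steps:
N(j, S) = (-3 + S)*(3 + j) (N(j, S) = (3 + j)*(-3 + S) = (-3 + S)*(3 + j))
q(I, E) = 1/4 + E/52 (q(I, E) = (E/13 + I/I)/4 = (E*(1/13) + 1)/4 = (E/13 + 1)/4 = (1 + E/13)/4 = 1/4 + E/52)
q(26, b(-4, u(sqrt(0 - 4), N(-5, 3))))*6 = (1/4 + (1/52)*0)*6 = (1/4 + 0)*6 = (1/4)*6 = 3/2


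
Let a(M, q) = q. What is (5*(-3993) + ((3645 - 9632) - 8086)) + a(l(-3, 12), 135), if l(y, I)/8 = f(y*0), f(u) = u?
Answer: -33903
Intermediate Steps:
l(y, I) = 0 (l(y, I) = 8*(y*0) = 8*0 = 0)
(5*(-3993) + ((3645 - 9632) - 8086)) + a(l(-3, 12), 135) = (5*(-3993) + ((3645 - 9632) - 8086)) + 135 = (-19965 + (-5987 - 8086)) + 135 = (-19965 - 14073) + 135 = -34038 + 135 = -33903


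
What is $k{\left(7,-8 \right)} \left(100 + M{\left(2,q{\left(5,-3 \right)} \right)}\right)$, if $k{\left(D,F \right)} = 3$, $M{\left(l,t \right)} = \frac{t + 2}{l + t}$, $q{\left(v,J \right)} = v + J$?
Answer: $303$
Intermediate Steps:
$q{\left(v,J \right)} = J + v$
$M{\left(l,t \right)} = \frac{2 + t}{l + t}$
$k{\left(7,-8 \right)} \left(100 + M{\left(2,q{\left(5,-3 \right)} \right)}\right) = 3 \left(100 + \frac{2 + \left(-3 + 5\right)}{2 + \left(-3 + 5\right)}\right) = 3 \left(100 + \frac{2 + 2}{2 + 2}\right) = 3 \left(100 + \frac{1}{4} \cdot 4\right) = 3 \left(100 + 1\right) = 3 \cdot 101 = 303$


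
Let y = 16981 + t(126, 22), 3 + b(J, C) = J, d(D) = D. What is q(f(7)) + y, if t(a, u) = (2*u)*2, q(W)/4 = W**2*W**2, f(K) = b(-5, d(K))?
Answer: 33453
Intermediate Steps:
b(J, C) = -3 + J
f(K) = -8 (f(K) = -3 - 5 = -8)
q(W) = 4*W**4 (q(W) = 4*(W**2*W**2) = 4*W**4)
t(a, u) = 4*u
y = 17069 (y = 16981 + 4*22 = 16981 + 88 = 17069)
q(f(7)) + y = 4*(-8)**4 + 17069 = 4*4096 + 17069 = 16384 + 17069 = 33453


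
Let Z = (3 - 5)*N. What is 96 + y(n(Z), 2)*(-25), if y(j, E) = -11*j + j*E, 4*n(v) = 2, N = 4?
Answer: 417/2 ≈ 208.50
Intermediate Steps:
Z = -8 (Z = (3 - 5)*4 = -2*4 = -8)
n(v) = 1/2 (n(v) = (1/4)*2 = 1/2)
y(j, E) = -11*j + E*j
96 + y(n(Z), 2)*(-25) = 96 + ((-11 + 2)/2)*(-25) = 96 + ((1/2)*(-9))*(-25) = 96 - 9/2*(-25) = 96 + 225/2 = 417/2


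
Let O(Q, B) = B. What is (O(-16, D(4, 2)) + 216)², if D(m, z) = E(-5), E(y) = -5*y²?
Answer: 8281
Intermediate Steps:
D(m, z) = -125 (D(m, z) = -5*(-5)² = -5*25 = -125)
(O(-16, D(4, 2)) + 216)² = (-125 + 216)² = 91² = 8281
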